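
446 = 446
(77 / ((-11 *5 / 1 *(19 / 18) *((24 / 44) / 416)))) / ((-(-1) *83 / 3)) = -288288 / 7885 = -36.56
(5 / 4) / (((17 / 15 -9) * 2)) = -0.08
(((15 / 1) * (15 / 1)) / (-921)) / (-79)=75 / 24253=0.00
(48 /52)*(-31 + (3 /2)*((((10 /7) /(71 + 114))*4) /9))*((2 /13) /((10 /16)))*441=-97102656 /31265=-3105.79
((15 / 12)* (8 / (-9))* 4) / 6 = -20 / 27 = -0.74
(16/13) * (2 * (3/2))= 48/13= 3.69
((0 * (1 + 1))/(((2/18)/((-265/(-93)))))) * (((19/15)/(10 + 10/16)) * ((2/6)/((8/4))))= 0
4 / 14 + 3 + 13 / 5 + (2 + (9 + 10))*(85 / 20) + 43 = 19339 / 140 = 138.14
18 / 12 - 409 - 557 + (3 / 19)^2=-696351 / 722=-964.48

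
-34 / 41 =-0.83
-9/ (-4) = 9/ 4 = 2.25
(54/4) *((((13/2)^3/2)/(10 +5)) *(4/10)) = 19773/400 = 49.43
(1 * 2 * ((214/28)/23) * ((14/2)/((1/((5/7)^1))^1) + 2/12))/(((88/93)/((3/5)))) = 308481/141680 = 2.18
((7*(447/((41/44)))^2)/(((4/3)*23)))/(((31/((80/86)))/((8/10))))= 64987477632/51537779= 1260.97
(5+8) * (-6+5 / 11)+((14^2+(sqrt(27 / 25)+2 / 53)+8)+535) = 3 * sqrt(3) / 5+388830 / 583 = 667.99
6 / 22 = 0.27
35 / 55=7 / 11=0.64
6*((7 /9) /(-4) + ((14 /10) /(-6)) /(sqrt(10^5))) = -7 /6 - 7*sqrt(10) /5000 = -1.17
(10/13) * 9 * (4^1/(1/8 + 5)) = 2880/533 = 5.40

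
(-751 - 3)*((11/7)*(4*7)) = -33176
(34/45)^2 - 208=-420044/2025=-207.43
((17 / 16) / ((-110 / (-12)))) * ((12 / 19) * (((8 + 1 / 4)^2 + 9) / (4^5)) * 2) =188649 / 17121280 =0.01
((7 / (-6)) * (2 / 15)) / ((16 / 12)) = -7 / 60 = -0.12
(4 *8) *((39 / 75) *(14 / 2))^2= 264992 / 625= 423.99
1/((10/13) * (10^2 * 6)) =0.00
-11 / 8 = -1.38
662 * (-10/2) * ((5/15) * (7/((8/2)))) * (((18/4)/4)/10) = -6951/32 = -217.22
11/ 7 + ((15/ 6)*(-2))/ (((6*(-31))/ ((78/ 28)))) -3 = -1175/ 868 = -1.35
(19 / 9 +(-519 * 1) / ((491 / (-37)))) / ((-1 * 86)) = -91078 / 190017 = -0.48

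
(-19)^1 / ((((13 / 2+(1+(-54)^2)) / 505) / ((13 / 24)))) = -124735 / 70164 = -1.78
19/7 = 2.71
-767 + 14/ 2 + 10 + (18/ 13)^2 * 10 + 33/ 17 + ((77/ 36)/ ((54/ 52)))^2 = -491737641355/ 678591108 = -724.64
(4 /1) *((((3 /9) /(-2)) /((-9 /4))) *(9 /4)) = 0.67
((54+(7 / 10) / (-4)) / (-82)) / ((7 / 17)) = -36601 / 22960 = -1.59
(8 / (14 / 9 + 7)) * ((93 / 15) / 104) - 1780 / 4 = -2226946 / 5005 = -444.94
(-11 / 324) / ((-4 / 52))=0.44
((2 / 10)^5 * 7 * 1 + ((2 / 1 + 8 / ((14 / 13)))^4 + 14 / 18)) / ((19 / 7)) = 28090374902 / 9646875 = 2911.86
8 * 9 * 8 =576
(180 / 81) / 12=5 / 27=0.19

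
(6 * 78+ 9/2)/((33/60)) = 859.09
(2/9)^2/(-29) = -4/2349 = -0.00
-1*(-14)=14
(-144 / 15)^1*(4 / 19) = -192 / 95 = -2.02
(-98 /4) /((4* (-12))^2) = -49 /4608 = -0.01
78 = 78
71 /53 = 1.34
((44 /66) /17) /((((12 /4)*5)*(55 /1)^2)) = 2 /2314125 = 0.00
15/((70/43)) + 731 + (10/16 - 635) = 105.84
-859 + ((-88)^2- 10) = 6875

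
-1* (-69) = 69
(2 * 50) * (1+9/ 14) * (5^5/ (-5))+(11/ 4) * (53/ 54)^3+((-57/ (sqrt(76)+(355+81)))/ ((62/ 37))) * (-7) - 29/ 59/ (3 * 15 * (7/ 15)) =-102675.46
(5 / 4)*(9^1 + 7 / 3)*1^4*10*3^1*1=425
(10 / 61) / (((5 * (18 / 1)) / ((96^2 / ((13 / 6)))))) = 6144 / 793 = 7.75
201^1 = 201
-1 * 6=-6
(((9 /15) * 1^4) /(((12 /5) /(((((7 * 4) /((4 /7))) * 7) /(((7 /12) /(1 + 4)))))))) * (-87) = -63945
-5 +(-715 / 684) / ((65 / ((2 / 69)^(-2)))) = -7339 / 304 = -24.14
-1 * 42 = -42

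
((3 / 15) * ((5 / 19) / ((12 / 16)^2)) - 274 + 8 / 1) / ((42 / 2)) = -45470 / 3591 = -12.66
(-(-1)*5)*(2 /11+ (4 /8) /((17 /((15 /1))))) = 1165 /374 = 3.11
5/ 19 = 0.26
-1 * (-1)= 1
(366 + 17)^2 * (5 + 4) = 1320201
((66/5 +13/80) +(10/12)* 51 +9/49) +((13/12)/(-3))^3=640109851/11430720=56.00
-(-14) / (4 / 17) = 119 / 2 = 59.50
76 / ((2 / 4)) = 152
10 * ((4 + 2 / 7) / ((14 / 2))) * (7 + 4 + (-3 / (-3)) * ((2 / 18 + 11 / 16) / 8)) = 67.96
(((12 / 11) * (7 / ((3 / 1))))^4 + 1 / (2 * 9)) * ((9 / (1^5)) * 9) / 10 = 99706041 / 292820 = 340.50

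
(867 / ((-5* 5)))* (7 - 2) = -867 / 5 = -173.40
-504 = -504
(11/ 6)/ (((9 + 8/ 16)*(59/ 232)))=2552/ 3363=0.76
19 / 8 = 2.38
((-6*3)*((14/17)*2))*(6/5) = -3024/85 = -35.58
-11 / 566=-0.02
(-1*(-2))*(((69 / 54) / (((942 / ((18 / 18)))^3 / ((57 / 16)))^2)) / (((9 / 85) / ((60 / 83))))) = 3528775 / 11134859407017795293184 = 0.00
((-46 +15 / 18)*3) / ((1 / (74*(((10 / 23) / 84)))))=-50135 / 966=-51.90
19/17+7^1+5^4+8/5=53951/85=634.72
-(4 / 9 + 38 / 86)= -343 / 387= -0.89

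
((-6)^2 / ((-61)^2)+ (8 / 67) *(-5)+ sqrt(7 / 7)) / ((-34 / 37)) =-3806523 / 8476438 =-0.45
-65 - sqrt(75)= -65 - 5 * sqrt(3)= -73.66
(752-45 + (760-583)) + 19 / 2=1787 / 2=893.50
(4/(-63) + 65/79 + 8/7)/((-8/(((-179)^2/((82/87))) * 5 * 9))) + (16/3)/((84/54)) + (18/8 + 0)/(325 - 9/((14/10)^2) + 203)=-1128025491873057/3101303632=-363726.23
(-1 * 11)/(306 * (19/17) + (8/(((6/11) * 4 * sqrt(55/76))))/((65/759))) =-2091375/63614552 + 180895 * sqrt(1045)/1208676488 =-0.03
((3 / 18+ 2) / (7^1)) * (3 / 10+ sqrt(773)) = 13 / 140+ 13 * sqrt(773) / 42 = 8.70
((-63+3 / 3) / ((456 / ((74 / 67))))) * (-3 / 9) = 1147 / 22914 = 0.05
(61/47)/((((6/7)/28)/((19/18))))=56791/1269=44.75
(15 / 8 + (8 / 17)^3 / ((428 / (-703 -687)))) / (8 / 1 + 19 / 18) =58158045 / 342750532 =0.17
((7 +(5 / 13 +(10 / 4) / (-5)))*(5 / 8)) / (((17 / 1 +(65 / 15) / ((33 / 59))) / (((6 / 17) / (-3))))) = -0.02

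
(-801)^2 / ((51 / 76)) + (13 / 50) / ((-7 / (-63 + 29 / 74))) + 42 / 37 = 420977326493 / 440300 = 956114.75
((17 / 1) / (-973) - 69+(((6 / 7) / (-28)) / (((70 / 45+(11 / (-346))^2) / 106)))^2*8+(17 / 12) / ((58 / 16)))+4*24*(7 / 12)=1808084452376672725084 / 81667801332266242317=22.14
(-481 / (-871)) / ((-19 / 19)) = -37 / 67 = -0.55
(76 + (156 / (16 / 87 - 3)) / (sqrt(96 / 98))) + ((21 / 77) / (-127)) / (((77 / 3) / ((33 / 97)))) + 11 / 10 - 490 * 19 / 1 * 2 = -18598.87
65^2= 4225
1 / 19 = 0.05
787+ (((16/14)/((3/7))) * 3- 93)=702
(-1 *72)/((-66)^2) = -2/121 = -0.02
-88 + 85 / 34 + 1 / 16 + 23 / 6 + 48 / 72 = -1295 / 16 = -80.94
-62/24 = -31/12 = -2.58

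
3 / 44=0.07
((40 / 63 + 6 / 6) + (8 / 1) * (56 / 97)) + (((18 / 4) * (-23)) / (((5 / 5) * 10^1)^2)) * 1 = 6378023 / 1222200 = 5.22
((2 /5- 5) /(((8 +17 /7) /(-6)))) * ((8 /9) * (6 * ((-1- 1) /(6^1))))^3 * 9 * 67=-88367104 /9855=-8966.73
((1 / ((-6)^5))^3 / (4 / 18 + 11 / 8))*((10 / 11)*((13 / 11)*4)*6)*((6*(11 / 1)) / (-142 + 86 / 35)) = 455 / 28018181740032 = 0.00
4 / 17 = 0.24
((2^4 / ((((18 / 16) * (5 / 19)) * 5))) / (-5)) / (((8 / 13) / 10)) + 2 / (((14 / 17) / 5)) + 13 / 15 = -34838 / 1575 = -22.12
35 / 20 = 7 / 4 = 1.75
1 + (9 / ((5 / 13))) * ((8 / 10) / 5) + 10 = 1843 / 125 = 14.74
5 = 5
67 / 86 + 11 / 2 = 6.28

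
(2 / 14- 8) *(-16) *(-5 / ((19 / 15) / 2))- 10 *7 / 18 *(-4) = -1169380 / 1197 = -976.93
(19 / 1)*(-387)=-7353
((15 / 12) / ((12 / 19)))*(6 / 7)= 95 / 56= 1.70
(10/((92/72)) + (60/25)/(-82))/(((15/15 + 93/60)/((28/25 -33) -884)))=-1122319352/400775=-2800.37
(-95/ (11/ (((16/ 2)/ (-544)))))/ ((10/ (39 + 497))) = 6.81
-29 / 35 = -0.83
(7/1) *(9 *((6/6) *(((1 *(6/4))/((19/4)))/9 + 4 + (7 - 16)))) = -5943/19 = -312.79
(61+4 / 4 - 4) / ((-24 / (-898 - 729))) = 47183 / 12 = 3931.92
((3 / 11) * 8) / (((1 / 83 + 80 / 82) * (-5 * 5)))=-81672 / 924275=-0.09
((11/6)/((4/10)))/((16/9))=165/64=2.58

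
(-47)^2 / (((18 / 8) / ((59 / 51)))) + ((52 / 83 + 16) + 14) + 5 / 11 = 488993855 / 419067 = 1166.86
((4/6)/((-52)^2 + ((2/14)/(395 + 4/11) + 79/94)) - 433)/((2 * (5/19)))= -191037889998923/232208579970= -822.70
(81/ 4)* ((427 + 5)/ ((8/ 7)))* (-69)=-1056321/ 2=-528160.50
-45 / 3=-15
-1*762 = -762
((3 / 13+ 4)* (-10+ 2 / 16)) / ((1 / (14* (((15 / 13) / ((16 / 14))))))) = -3193575 / 5408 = -590.53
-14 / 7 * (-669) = 1338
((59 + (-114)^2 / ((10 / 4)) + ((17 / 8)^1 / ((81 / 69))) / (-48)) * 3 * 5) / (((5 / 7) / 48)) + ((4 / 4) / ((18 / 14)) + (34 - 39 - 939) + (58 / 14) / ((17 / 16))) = 226986963013 / 42840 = 5298481.86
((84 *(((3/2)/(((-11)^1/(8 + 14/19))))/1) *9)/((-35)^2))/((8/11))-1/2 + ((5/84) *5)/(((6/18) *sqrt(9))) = -48413/39900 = -1.21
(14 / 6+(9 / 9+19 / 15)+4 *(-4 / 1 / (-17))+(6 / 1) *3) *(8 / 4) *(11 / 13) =44022 / 1105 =39.84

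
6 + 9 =15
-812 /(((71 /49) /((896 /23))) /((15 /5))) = -106950144 /1633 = -65493.05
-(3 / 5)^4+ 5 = 3044 / 625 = 4.87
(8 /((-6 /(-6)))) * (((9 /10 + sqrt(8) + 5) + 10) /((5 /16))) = 256 * sqrt(2) /5 + 10176 /25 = 479.45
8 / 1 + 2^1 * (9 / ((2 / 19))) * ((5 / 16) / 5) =299 / 16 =18.69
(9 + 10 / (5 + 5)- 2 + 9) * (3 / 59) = 51 / 59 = 0.86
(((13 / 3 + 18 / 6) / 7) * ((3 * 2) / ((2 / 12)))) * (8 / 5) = 2112 / 35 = 60.34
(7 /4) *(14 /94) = 49 /188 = 0.26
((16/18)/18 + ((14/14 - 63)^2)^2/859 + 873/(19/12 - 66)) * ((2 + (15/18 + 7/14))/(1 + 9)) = 924464472392/161353701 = 5729.43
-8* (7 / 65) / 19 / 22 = -28 / 13585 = -0.00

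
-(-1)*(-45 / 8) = -45 / 8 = -5.62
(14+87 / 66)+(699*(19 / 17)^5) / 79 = 75878303333 / 2467711466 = 30.75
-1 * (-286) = 286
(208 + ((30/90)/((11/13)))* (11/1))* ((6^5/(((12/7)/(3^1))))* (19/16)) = 6862401/2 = 3431200.50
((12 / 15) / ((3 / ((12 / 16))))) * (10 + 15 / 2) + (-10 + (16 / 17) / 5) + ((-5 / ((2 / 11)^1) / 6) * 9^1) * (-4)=26977 / 170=158.69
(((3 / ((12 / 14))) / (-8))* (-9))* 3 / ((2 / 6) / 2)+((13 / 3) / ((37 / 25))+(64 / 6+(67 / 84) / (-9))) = 4720609 / 55944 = 84.38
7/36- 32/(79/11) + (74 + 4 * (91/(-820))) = 40400281/583020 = 69.29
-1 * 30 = -30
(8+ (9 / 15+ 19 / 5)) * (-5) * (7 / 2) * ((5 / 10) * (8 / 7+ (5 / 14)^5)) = -19151211 / 153664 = -124.63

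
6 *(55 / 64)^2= 9075 / 2048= 4.43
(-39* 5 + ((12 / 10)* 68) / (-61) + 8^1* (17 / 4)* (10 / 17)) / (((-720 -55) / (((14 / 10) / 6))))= 376481 / 7091250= 0.05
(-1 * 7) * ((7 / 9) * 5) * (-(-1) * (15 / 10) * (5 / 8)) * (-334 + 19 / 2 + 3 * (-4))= 824425 / 96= 8587.76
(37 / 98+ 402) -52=34337 / 98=350.38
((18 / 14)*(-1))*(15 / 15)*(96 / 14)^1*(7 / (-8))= 54 / 7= 7.71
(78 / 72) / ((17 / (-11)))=-143 / 204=-0.70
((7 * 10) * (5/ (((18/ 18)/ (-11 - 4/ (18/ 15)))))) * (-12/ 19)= 60200/ 19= 3168.42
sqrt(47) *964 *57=54948 *sqrt(47)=376704.51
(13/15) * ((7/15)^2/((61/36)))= 2548/22875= 0.11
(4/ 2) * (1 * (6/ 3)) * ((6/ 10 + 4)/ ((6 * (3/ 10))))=92/ 9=10.22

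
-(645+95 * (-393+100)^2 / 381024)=-253916135 / 381024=-666.40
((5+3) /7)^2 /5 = 64 /245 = 0.26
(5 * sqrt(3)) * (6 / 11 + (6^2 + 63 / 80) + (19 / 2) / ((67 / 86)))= 2920111 * sqrt(3) / 11792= 428.92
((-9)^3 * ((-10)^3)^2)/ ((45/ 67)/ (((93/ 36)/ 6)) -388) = 378533250000/ 200659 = 1886450.40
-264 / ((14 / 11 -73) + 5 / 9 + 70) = 6534 / 29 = 225.31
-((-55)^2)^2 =-9150625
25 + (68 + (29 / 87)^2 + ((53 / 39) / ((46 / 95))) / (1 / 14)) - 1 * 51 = 219056 / 2691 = 81.40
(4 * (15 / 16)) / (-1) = -15 / 4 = -3.75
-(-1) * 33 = 33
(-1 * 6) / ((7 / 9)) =-7.71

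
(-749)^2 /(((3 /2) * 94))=3978.73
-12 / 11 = -1.09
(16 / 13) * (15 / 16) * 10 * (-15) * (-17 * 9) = 344250 / 13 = 26480.77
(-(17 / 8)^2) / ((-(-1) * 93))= -289 / 5952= -0.05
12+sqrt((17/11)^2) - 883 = -9564/11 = -869.45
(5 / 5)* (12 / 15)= 4 / 5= 0.80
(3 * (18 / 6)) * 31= 279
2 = 2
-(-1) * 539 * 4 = 2156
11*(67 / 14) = 737 / 14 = 52.64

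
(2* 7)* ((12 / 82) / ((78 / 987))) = 13818 / 533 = 25.92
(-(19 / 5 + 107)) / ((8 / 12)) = -831 / 5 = -166.20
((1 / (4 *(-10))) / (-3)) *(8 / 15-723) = -6.02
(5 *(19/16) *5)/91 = 475/1456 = 0.33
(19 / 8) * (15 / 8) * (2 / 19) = 15 / 32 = 0.47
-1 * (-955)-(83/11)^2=108666/121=898.07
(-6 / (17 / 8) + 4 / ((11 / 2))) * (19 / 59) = -7448 / 11033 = -0.68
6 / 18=1 / 3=0.33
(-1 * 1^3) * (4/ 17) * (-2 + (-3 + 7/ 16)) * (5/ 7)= 0.77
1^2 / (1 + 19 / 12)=0.39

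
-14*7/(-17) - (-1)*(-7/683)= 66815/11611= 5.75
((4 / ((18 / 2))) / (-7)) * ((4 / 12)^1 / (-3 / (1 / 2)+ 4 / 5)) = 10 / 2457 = 0.00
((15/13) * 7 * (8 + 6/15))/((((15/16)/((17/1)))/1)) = 79968/65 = 1230.28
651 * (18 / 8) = 5859 / 4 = 1464.75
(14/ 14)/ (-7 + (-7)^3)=-1/ 350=-0.00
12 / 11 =1.09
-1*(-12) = 12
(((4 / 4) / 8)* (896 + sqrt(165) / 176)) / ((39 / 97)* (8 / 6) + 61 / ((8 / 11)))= 97* sqrt(165) / 11528528 + 86912 / 65503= 1.33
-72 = -72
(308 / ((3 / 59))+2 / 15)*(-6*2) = -363448 / 5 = -72689.60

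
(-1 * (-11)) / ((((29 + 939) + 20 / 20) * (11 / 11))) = 0.01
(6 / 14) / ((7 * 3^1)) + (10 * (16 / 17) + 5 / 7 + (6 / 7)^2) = 9064 / 833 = 10.88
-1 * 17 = -17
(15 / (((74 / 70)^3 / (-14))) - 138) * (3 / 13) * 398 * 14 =-267353430624 / 658489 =-406010.47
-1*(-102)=102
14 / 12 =7 / 6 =1.17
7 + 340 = 347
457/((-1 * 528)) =-457/528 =-0.87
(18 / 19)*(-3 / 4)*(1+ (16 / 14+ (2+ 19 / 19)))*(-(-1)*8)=-3888 / 133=-29.23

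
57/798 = 1/14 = 0.07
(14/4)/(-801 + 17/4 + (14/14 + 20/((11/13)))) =-0.00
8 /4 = 2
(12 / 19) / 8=0.08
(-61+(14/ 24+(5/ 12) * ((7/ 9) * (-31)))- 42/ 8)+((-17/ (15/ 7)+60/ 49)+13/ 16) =-8637529/ 105840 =-81.61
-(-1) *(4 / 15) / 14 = 0.02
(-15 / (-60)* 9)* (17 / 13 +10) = 1323 / 52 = 25.44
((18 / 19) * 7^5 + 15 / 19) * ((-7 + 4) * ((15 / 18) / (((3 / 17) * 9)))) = -8571995 / 342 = -25064.31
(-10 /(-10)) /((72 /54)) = 3 /4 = 0.75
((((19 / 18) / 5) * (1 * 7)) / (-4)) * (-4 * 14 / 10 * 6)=12.41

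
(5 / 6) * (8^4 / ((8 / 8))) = 10240 / 3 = 3413.33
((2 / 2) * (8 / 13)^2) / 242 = 32 / 20449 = 0.00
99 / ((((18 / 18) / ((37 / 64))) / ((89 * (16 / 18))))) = 36223 / 8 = 4527.88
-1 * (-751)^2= -564001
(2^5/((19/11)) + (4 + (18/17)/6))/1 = 7333/323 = 22.70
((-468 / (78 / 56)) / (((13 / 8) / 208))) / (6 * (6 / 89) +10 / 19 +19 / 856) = -62253907968 / 1379473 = -45128.76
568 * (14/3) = 7952/3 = 2650.67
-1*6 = -6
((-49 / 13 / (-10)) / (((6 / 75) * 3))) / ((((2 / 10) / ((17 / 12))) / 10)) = 104125 / 936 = 111.24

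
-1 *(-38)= 38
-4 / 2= -2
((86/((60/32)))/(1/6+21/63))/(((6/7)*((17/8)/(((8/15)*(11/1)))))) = 3390464/11475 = 295.47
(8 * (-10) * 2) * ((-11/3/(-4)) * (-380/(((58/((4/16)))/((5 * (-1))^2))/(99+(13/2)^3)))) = 390438125/174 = 2243897.27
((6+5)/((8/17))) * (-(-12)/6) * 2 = 187/2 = 93.50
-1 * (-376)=376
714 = 714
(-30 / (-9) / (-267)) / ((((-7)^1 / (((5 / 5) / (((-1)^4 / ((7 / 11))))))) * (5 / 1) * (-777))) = -0.00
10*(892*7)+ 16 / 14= 437088 / 7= 62441.14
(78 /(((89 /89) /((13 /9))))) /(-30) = -169 /45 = -3.76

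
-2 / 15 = -0.13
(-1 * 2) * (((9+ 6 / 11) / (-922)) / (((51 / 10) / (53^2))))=983150 / 86207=11.40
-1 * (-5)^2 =-25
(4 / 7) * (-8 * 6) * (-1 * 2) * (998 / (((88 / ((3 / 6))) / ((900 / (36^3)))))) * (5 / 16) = 62375 / 33264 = 1.88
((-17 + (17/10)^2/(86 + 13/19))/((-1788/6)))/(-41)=-2794409/2012304600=-0.00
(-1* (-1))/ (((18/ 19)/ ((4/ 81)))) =38/ 729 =0.05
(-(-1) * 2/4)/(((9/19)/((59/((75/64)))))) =35872/675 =53.14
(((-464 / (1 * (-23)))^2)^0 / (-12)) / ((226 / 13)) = -13 / 2712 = -0.00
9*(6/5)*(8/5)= 432/25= 17.28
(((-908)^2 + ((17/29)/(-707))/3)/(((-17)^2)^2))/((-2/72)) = -608543473908/1712431063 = -355.37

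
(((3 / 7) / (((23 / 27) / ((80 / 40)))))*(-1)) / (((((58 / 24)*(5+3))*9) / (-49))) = 189 / 667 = 0.28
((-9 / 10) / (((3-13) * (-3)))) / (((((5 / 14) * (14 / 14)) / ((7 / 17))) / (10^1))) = -147 / 425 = -0.35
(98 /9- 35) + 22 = -19 /9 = -2.11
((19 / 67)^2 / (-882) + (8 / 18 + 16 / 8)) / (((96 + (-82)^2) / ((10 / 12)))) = 9677923 / 32402894832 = 0.00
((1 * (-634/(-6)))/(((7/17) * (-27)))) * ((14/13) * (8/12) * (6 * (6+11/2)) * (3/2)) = -247894/351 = -706.25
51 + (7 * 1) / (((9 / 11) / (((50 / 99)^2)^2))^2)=315303051771218011 / 6177051260219961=51.04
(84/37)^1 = 84/37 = 2.27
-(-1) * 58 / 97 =58 / 97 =0.60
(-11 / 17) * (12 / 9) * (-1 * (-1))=-44 / 51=-0.86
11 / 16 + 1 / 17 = 0.75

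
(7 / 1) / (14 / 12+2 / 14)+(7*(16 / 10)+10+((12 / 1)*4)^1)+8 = 908 / 11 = 82.55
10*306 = 3060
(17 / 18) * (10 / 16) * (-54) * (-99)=25245 / 8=3155.62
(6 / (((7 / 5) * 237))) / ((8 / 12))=15 / 553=0.03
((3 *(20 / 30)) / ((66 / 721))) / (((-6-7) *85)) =-721 / 36465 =-0.02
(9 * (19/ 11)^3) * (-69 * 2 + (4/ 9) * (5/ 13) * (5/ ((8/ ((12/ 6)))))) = -110573939/ 17303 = -6390.45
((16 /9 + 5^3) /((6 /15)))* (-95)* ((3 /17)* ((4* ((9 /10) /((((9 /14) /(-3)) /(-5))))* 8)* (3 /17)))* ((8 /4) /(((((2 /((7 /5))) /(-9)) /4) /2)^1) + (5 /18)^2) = 495233775260 /7803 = 63467099.23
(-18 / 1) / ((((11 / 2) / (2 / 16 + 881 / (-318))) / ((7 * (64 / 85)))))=452256 / 9911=45.63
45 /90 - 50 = -99 /2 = -49.50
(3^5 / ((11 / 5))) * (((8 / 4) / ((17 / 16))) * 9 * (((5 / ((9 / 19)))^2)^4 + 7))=1061472738274827520 / 3680721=288387176934.85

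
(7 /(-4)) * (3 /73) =-21 /292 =-0.07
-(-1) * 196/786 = 98/393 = 0.25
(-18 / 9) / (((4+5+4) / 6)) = -12 / 13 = -0.92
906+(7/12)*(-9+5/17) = 900.92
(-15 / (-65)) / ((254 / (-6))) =-0.01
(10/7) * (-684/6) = -162.86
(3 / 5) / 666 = 1 / 1110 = 0.00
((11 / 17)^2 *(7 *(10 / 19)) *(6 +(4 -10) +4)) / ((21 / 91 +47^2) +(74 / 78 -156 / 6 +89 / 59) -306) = 38978940 / 11874732271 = 0.00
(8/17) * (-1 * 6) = -48/17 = -2.82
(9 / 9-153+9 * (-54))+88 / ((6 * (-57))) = -109142 / 171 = -638.26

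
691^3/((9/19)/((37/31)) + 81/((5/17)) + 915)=1159736889065/4185651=277074.44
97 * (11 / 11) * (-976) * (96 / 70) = -4544256 / 35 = -129835.89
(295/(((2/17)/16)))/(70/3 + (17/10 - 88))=-1203600/1889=-637.16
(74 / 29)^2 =5476 / 841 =6.51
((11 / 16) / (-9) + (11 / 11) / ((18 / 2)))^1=5 / 144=0.03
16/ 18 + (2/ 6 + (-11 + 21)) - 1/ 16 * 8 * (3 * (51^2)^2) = -182660225/ 18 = -10147790.28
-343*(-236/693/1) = 11564/99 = 116.81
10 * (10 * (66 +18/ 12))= 6750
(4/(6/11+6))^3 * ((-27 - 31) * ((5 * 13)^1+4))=-887777/972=-913.35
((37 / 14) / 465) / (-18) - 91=-91.00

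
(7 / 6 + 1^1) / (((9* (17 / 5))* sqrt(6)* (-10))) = -13* sqrt(6) / 11016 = -0.00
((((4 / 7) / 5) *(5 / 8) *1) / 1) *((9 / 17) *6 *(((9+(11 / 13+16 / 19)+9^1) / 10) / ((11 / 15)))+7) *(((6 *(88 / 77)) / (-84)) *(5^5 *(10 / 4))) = -11206656250 / 15842827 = -707.36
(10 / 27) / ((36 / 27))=0.28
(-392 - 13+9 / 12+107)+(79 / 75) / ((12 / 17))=-133091 / 450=-295.76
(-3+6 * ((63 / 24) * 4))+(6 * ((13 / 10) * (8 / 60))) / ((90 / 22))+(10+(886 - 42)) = 1028536 / 1125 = 914.25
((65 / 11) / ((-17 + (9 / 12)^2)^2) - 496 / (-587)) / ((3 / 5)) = 645256240 / 446624233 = 1.44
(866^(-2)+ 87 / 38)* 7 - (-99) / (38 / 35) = 1527660505 / 14249164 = 107.21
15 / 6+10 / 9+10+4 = 317 / 18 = 17.61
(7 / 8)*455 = 398.12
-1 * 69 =-69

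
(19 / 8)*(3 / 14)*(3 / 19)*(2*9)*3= 243 / 56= 4.34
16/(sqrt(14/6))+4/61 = 4/61+16 * sqrt(21)/7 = 10.54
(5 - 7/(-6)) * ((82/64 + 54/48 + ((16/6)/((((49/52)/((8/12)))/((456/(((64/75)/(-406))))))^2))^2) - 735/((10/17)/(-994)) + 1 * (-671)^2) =11221063183253053297091007745/460992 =24341123453884347878251.70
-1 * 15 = -15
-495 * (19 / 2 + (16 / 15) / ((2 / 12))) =-15741 / 2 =-7870.50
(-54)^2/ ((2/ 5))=7290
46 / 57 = 0.81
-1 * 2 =-2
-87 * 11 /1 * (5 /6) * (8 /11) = -580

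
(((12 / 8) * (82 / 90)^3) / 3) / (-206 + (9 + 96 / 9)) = -68921 / 33959250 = -0.00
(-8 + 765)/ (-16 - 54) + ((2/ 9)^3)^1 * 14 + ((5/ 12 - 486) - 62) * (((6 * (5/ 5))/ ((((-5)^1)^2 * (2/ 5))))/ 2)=-174.94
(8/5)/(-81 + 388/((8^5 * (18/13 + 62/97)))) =-167247872/8466311935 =-0.02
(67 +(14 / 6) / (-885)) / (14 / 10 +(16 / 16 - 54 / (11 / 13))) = -978329 / 896859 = -1.09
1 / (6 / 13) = 13 / 6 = 2.17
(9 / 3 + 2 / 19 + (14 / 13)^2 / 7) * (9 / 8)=94527 / 25688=3.68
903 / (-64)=-903 / 64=-14.11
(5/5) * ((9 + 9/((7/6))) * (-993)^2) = 115367733/7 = 16481104.71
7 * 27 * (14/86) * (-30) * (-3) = 119070/43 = 2769.07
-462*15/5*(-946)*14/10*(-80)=-146849472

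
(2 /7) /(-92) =-1 /322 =-0.00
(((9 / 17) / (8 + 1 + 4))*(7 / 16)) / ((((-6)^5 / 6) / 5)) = -35 / 509184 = -0.00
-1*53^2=-2809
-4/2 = -2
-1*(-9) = 9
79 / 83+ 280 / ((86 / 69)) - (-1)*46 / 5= 4190059 / 17845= 234.80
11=11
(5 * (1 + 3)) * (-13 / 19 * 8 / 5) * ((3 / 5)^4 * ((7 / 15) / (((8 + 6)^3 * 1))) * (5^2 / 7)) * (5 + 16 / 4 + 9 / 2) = -18954 / 814625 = -0.02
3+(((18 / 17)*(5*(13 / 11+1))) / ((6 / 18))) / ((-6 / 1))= -2.78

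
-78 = -78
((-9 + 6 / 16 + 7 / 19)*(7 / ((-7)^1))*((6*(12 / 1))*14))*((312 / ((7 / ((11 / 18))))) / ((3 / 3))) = 4307160 / 19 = 226692.63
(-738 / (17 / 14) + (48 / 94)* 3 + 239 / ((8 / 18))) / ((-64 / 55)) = 12037905 / 204544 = 58.85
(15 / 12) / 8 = 5 / 32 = 0.16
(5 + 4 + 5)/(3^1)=14/3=4.67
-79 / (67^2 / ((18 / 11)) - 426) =-1422 / 41711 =-0.03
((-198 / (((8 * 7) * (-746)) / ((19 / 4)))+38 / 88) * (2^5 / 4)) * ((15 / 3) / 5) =417563 / 114884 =3.63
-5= -5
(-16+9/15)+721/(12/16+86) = -12299/1735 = -7.09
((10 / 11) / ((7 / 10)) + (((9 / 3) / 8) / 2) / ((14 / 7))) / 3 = 3431 / 7392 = 0.46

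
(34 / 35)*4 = 136 / 35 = 3.89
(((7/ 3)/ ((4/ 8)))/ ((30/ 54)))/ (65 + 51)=21/ 290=0.07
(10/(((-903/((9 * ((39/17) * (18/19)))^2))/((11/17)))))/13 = -112586760/533851493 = -0.21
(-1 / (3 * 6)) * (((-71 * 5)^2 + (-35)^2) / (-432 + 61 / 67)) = 4262875 / 259947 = 16.40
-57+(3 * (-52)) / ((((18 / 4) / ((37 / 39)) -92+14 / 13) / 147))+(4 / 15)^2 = 260113417 / 1243575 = 209.17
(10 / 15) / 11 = 2 / 33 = 0.06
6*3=18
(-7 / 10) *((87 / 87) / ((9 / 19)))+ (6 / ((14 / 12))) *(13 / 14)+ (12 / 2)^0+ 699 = 3101543 / 4410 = 703.30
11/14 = 0.79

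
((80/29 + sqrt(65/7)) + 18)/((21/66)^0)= sqrt(455)/7 + 602/29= 23.81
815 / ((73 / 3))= 2445 / 73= 33.49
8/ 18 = 4/ 9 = 0.44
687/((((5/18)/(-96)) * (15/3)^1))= -1187136/25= -47485.44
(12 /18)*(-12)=-8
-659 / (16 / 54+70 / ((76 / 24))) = -338067 / 11492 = -29.42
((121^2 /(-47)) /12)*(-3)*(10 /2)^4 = 9150625 /188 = 48673.54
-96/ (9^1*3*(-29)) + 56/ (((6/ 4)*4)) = 2468/ 261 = 9.46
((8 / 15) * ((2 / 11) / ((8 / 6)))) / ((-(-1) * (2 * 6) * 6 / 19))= 19 / 990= 0.02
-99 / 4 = -24.75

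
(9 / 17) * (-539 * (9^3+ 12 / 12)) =-208307.65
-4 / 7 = -0.57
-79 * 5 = -395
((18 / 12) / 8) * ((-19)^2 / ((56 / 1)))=1.21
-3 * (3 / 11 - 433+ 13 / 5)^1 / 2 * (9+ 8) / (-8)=-1371.03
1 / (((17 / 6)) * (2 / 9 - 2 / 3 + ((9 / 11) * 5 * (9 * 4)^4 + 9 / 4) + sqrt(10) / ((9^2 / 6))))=11637081426168 / 226553976803069511389 - 627264 * sqrt(10) / 1132769884015347556945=0.00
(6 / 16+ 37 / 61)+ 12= 6335 / 488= 12.98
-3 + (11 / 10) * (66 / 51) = -134 / 85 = -1.58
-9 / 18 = -1 / 2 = -0.50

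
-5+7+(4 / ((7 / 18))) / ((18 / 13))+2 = 11.43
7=7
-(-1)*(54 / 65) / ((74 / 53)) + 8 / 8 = 3836 / 2405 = 1.60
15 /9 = 5 /3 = 1.67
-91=-91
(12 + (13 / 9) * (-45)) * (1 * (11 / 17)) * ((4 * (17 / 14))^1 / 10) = -583 / 35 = -16.66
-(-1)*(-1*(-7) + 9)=16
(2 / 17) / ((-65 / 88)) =-176 / 1105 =-0.16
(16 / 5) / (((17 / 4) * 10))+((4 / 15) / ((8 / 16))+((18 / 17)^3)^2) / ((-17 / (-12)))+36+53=927841627873 / 10258466825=90.45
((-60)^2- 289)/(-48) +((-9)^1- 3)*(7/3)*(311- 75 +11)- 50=-337679/48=-7034.98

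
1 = 1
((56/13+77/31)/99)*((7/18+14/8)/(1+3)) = 19159/522288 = 0.04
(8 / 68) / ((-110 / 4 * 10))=-2 / 4675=-0.00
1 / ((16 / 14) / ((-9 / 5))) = -63 / 40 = -1.58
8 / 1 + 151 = 159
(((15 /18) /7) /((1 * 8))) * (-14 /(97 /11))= -55 /2328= -0.02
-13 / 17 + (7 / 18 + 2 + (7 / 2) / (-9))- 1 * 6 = -81 / 17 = -4.76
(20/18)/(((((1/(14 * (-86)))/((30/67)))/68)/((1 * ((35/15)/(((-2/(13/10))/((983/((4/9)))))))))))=9154620020/67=136636119.70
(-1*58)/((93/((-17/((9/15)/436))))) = 2149480/279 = 7704.23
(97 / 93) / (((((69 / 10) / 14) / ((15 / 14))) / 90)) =145500 / 713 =204.07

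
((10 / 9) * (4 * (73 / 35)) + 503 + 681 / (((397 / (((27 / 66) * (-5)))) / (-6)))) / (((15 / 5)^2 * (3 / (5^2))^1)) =3668202400 / 7428267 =493.82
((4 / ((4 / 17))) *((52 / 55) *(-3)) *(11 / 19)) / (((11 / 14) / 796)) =-29553888 / 1045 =-28281.23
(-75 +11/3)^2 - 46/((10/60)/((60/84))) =308152/63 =4891.30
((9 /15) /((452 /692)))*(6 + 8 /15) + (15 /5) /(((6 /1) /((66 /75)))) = 18197 /2825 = 6.44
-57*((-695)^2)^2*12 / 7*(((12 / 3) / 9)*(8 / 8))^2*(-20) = 5674175823200000 / 63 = 90066282907936.51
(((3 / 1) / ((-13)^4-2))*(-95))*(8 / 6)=-380 / 28559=-0.01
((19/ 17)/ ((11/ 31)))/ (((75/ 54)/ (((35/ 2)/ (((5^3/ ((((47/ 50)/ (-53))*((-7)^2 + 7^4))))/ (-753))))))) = 64349438013/ 6194375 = 10388.37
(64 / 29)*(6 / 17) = 384 / 493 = 0.78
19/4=4.75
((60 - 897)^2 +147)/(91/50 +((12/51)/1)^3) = 172130885400/450283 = 382272.67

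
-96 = -96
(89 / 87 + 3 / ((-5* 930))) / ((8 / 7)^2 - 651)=-6755287 / 4292949750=-0.00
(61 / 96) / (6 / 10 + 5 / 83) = 25315 / 26304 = 0.96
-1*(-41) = 41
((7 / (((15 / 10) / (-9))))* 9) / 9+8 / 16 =-83 / 2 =-41.50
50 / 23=2.17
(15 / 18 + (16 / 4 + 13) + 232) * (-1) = -1499 / 6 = -249.83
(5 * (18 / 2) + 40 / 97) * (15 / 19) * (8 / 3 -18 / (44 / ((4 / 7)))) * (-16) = -198048800 / 141911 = -1395.58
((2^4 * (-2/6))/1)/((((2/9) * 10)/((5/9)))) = -4/3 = -1.33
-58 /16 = -29 /8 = -3.62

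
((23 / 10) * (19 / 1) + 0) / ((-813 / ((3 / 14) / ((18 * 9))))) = -437 / 6146280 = -0.00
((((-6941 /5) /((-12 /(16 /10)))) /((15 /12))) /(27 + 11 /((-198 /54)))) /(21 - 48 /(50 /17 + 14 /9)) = 298463 /499500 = 0.60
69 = 69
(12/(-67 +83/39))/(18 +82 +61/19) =-4446/2480665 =-0.00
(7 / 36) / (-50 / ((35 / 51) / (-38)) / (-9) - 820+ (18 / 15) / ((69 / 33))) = -5635 / 32661768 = -0.00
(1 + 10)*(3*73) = 2409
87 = 87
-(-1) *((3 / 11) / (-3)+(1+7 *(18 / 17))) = 1556 / 187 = 8.32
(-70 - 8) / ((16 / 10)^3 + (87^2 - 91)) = -1625 / 155877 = -0.01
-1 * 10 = -10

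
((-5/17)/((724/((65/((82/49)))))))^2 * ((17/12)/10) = 50721125/1438020244992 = 0.00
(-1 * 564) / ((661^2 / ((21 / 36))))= -329 / 436921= -0.00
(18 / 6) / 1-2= 1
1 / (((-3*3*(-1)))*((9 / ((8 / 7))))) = 8 / 567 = 0.01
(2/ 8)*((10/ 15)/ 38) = 1/ 228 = 0.00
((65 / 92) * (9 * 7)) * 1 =44.51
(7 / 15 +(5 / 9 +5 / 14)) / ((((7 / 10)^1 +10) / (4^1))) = 3476 / 6741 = 0.52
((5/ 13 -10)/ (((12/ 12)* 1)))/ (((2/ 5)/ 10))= -3125/ 13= -240.38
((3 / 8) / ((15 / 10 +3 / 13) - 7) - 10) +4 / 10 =-26499 / 2740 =-9.67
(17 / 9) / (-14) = -17 / 126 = -0.13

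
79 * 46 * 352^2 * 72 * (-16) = -518707740672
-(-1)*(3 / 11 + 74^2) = 60239 / 11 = 5476.27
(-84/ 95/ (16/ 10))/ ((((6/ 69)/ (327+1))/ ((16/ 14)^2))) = -362112/ 133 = -2722.65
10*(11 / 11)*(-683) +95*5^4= 52545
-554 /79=-7.01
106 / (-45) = -106 / 45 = -2.36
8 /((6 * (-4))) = -1 /3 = -0.33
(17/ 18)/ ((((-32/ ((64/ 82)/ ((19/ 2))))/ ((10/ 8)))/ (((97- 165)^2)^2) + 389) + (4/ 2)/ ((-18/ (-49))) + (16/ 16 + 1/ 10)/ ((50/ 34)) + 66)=11358856000/ 5546772422677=0.00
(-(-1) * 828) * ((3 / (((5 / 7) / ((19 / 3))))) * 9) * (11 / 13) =10902276 / 65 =167727.32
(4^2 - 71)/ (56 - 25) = -55/ 31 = -1.77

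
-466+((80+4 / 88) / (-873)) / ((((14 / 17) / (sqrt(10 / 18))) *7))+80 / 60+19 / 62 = -86371 / 186 - 9979 *sqrt(5) / 1882188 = -464.37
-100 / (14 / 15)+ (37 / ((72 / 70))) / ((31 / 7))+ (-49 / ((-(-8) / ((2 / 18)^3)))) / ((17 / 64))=-1065511721 / 10757124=-99.05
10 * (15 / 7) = 150 / 7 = 21.43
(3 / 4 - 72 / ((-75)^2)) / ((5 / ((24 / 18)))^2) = 0.05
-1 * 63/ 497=-9/ 71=-0.13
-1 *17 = -17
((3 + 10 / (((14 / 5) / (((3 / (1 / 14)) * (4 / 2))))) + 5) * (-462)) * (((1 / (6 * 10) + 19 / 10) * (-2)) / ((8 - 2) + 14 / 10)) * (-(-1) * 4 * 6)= 65456160 / 37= 1769085.41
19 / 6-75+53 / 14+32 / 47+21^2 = 368776 / 987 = 373.63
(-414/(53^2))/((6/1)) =-69/2809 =-0.02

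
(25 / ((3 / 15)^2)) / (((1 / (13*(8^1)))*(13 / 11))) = 55000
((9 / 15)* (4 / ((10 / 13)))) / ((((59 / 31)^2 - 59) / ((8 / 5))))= -299832 / 3326125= -0.09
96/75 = 32/25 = 1.28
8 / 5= 1.60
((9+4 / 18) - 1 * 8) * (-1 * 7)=-77 / 9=-8.56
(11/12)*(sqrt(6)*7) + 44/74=16.31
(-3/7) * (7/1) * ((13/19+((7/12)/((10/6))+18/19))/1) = -2259/380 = -5.94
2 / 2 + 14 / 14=2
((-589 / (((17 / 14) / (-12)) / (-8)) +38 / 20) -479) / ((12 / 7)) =-55980869 / 2040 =-27441.60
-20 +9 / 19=-371 / 19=-19.53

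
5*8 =40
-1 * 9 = -9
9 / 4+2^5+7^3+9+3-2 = 1549 / 4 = 387.25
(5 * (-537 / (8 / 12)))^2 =64883025 / 4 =16220756.25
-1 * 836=-836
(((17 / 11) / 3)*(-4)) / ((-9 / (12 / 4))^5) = 68 / 8019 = 0.01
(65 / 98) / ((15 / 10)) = 65 / 147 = 0.44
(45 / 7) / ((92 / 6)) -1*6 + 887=283817 / 322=881.42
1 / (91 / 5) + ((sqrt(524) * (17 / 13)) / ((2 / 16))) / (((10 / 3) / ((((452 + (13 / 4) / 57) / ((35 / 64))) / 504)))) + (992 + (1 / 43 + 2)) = 28034768 * sqrt(131) / 2723175 + 3889828 / 3913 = 1111.91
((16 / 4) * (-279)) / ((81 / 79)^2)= -773884 / 729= -1061.57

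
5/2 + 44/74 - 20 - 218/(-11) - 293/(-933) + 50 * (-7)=-263361055/759462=-346.77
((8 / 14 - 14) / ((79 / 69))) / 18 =-1081 / 1659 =-0.65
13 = 13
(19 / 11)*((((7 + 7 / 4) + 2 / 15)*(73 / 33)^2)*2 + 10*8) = 103625183 / 359370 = 288.35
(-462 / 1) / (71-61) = -231 / 5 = -46.20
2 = 2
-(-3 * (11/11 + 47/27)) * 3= 74/3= 24.67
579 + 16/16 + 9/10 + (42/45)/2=17441/30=581.37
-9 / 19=-0.47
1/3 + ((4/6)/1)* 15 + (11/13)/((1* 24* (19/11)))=20459/1976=10.35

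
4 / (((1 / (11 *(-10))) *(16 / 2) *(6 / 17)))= -935 / 6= -155.83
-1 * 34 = -34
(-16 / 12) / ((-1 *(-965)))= -0.00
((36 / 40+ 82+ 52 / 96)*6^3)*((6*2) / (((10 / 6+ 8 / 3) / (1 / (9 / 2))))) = 720936 / 65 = 11091.32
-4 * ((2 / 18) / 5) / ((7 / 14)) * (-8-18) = 208 / 45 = 4.62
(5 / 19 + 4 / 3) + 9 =604 / 57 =10.60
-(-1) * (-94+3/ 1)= -91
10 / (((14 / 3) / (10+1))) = 165 / 7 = 23.57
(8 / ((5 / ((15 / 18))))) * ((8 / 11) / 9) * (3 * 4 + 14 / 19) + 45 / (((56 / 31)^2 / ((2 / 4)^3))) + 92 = 1223899885 / 12870144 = 95.10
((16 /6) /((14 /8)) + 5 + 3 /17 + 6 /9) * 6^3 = 189360 /119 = 1591.26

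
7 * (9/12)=21/4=5.25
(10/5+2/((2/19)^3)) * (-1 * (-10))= 34335/2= 17167.50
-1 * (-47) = 47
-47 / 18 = -2.61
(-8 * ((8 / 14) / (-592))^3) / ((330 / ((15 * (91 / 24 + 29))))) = 0.00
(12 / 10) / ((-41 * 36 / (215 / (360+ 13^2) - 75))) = 3946 / 65067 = 0.06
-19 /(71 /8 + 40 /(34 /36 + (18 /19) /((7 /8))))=-737656 /1110643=-0.66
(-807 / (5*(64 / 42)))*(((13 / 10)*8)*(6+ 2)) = -220311 / 25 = -8812.44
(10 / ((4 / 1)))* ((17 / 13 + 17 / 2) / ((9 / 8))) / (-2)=-425 / 39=-10.90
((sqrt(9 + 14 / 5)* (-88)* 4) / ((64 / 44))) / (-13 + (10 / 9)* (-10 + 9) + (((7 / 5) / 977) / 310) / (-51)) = 58.91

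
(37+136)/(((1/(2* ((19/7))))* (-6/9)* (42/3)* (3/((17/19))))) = -2941/98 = -30.01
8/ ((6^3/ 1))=1/ 27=0.04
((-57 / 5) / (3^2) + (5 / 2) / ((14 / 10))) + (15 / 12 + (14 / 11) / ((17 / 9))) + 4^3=5218421 / 78540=66.44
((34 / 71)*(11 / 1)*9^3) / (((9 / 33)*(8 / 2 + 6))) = 499851 / 355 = 1408.03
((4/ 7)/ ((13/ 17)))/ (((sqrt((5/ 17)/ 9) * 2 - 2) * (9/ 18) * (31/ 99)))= -257499/ 104377 - 5049 * sqrt(85)/ 104377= -2.91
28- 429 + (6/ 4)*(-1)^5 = -805/ 2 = -402.50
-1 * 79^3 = -493039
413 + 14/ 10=2072/ 5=414.40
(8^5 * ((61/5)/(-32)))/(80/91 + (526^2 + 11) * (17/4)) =-372736/35084845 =-0.01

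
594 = 594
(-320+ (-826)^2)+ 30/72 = 8183477/12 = 681956.42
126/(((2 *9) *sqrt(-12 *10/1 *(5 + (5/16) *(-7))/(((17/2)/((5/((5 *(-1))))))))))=7 *sqrt(51)/45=1.11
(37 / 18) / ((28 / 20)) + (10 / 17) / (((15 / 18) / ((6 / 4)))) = 5413 / 2142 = 2.53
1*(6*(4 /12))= 2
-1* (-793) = 793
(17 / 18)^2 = 289 / 324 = 0.89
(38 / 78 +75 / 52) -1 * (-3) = 769 / 156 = 4.93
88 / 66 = 4 / 3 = 1.33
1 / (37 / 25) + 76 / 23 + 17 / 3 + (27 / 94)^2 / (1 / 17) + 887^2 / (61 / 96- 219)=-1698599956237261 / 472889810604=-3591.96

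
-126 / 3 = -42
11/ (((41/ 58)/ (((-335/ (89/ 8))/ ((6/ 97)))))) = -82927240/ 10947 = -7575.34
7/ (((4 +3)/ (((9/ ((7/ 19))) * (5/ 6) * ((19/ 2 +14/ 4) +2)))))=305.36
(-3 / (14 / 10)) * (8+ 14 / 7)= -150 / 7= -21.43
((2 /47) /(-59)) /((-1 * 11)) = 2 /30503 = 0.00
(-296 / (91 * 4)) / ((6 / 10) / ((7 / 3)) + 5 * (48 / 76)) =-0.24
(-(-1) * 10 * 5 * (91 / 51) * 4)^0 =1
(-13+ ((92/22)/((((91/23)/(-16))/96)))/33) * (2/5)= -1369678/55055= -24.88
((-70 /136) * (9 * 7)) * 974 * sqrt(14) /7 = -153405 * sqrt(14) /34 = -16882.03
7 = 7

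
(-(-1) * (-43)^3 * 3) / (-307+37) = 883.41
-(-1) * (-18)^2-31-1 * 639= -346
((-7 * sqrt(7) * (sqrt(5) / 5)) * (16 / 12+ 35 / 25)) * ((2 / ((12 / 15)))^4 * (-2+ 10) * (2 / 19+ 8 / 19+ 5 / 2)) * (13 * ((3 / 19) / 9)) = -10726625 * sqrt(35) / 12996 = -4883.01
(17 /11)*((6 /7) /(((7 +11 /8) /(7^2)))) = 5712 /737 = 7.75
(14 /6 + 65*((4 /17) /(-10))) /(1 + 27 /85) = 205 /336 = 0.61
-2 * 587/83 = -1174/83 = -14.14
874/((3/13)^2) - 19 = 147535/9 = 16392.78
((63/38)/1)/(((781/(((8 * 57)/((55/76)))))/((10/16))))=7182/8591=0.84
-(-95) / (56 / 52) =1235 / 14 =88.21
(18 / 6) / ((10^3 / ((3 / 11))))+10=110009 / 11000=10.00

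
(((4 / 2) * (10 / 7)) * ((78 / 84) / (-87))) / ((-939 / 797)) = 103610 / 4002957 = 0.03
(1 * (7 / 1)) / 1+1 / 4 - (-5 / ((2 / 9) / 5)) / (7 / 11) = 5153 / 28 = 184.04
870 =870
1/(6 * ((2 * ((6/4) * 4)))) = 1/72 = 0.01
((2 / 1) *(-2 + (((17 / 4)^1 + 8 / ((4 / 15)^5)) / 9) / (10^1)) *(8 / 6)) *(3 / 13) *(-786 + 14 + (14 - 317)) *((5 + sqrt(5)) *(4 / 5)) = -12186845 / 72 - 2437369 *sqrt(5) / 72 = -244957.89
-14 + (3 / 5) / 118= -8257 / 590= -13.99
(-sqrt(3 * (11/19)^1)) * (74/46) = -37 * sqrt(627)/437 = -2.12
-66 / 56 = -33 / 28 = -1.18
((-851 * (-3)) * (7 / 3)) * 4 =23828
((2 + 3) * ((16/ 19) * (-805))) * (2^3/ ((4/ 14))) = -1803200/ 19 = -94905.26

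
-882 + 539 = -343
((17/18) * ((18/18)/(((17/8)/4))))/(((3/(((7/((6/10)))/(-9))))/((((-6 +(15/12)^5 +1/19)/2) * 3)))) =657265/196992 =3.34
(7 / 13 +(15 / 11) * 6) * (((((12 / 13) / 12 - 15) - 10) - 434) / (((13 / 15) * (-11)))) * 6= 669564180 / 265837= 2518.70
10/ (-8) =-5/ 4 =-1.25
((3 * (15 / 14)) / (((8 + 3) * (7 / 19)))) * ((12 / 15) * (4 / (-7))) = -1368 / 3773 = -0.36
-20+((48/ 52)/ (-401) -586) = -3159090/ 5213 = -606.00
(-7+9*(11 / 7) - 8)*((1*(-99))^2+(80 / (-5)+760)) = -63270 / 7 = -9038.57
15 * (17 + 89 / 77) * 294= 880740 / 11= 80067.27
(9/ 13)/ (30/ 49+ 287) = 441/ 183209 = 0.00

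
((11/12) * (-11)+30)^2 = 57121/144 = 396.67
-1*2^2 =-4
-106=-106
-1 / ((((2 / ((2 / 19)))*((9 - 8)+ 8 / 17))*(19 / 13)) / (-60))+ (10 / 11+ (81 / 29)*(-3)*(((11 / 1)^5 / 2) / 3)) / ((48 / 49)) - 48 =-12694063474657 / 55276320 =-229647.41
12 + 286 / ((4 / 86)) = 6161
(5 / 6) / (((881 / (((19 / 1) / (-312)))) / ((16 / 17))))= -95 / 1752309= -0.00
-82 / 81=-1.01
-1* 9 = -9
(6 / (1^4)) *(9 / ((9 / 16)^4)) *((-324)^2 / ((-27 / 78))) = -163577856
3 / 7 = 0.43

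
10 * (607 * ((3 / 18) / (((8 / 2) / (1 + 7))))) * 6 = 12140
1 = 1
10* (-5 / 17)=-50 / 17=-2.94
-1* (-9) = 9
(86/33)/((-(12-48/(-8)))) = -43/297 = -0.14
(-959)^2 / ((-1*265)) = -919681 / 265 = -3470.49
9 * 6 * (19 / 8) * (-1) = -513 / 4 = -128.25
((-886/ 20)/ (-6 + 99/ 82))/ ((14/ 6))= 18163/ 4585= 3.96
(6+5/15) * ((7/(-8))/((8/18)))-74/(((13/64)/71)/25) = -269009987/416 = -646658.62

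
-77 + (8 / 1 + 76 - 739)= -732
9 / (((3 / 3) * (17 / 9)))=81 / 17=4.76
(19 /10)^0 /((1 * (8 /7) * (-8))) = -7 /64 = -0.11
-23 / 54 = -0.43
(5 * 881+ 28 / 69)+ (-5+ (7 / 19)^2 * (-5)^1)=4399.73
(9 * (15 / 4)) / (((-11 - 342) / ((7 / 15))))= -63 / 1412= -0.04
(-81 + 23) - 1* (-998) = 940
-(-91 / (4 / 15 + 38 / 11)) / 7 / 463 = 2145 / 284282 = 0.01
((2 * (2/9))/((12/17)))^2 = 0.40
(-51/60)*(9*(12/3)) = -153/5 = -30.60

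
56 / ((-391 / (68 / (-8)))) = 28 / 23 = 1.22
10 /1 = 10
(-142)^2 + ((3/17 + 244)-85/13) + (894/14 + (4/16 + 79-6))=127093755/6188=20538.75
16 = 16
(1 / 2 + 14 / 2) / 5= 3 / 2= 1.50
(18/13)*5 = 90/13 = 6.92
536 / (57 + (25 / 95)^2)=96748 / 10301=9.39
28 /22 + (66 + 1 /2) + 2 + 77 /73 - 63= 12571 /1606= 7.83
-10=-10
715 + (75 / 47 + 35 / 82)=2763405 / 3854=717.02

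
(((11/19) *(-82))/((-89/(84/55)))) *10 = 13776/1691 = 8.15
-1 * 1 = -1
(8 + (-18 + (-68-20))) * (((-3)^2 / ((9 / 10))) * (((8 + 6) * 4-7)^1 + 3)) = -50960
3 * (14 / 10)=21 / 5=4.20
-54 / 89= -0.61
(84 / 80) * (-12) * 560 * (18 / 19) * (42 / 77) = -762048 / 209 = -3646.16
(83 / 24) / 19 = 83 / 456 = 0.18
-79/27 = -2.93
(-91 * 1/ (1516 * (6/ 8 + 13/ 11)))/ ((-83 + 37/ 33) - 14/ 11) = 4719/ 12628280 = 0.00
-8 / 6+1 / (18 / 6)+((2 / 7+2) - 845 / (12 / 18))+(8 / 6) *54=-16719 / 14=-1194.21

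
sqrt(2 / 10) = sqrt(5) / 5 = 0.45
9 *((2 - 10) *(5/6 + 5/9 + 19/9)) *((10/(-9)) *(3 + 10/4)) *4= 6160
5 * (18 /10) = 9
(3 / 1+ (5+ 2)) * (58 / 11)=580 / 11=52.73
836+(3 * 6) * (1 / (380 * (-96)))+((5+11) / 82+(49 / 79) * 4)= 16516140043 / 19693120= 838.68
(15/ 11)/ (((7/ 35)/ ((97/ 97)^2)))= 75/ 11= 6.82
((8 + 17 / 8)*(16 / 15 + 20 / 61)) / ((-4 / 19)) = -163647 / 2440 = -67.07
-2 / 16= -1 / 8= -0.12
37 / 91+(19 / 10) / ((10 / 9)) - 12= -89939 / 9100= -9.88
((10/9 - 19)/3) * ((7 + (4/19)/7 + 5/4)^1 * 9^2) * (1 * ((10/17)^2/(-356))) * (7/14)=7598625/3909592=1.94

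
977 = 977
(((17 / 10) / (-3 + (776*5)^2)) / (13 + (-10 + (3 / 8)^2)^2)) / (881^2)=34816 / 26372748876735015265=0.00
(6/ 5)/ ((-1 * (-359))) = 6/ 1795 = 0.00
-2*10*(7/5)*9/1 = -252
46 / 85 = 0.54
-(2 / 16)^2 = -1 / 64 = -0.02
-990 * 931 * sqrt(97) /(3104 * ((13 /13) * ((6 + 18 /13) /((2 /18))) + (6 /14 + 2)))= -41936895 * sqrt(97) /9729488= -42.45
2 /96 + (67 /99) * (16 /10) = 8741 /7920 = 1.10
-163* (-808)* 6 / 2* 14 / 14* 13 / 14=2568228 / 7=366889.71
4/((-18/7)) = -14/9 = -1.56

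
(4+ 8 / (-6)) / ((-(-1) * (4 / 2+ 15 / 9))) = 8 / 11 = 0.73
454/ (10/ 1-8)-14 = 213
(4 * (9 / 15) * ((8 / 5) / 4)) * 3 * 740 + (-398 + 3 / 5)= 8669 / 5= 1733.80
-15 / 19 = -0.79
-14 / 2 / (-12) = 7 / 12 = 0.58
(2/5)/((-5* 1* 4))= -1/50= -0.02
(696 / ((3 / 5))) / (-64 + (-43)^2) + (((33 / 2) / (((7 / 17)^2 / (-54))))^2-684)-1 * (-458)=3381564890701 / 122451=27615657.62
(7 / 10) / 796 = 7 / 7960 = 0.00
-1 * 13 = -13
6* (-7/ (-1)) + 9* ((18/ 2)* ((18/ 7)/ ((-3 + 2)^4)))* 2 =3210/ 7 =458.57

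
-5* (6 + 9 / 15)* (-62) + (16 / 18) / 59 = 1086434 / 531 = 2046.02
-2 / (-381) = 2 / 381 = 0.01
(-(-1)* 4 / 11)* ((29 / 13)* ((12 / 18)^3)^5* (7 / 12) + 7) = 15675658348 / 6155681103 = 2.55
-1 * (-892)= 892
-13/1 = -13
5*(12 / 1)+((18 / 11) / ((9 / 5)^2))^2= 590560 / 9801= 60.26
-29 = -29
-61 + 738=677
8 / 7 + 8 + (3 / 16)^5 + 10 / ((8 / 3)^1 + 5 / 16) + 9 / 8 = 14300853803 / 1049624576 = 13.62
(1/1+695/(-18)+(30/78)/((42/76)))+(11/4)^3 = -844855/52416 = -16.12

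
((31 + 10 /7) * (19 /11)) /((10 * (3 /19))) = 81947 /2310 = 35.47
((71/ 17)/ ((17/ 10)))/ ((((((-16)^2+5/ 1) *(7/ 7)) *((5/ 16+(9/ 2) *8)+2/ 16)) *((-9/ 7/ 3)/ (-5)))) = 397600/ 131925321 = 0.00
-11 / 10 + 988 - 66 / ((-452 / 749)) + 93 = 671936 / 565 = 1189.27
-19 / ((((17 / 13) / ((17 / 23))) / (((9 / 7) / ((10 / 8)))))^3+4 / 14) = -3.53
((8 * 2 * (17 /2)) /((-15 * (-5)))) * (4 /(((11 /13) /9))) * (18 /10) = 190944 /1375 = 138.87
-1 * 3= -3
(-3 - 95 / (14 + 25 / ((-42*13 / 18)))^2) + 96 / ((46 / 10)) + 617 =20973755817 / 33064823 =634.32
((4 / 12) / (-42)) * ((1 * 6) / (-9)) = 1 / 189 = 0.01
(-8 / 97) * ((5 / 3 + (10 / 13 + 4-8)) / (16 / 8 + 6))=61 / 3783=0.02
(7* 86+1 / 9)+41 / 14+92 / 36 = 25519 / 42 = 607.60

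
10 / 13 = 0.77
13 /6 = 2.17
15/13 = 1.15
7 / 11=0.64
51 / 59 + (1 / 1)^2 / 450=23009 / 26550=0.87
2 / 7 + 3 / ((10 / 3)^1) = 83 / 70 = 1.19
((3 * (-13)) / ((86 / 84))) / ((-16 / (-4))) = -9.52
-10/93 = -0.11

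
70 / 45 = 14 / 9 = 1.56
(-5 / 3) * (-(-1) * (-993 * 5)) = 8275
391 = 391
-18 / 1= -18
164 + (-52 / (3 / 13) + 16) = -136 / 3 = -45.33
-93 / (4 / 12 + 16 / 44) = -3069 / 23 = -133.43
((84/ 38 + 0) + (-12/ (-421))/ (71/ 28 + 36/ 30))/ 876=1546601/ 610787642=0.00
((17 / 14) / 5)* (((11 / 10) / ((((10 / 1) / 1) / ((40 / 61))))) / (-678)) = -187 / 7237650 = -0.00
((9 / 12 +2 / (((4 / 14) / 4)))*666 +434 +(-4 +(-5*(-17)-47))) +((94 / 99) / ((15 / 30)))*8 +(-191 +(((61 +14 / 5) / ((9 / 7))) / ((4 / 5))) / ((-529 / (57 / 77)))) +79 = 4088835475 / 209484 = 19518.61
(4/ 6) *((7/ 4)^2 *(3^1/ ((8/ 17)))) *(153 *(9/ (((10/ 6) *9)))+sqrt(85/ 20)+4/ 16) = 833 *sqrt(17)/ 128+1533553/ 1280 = 1224.92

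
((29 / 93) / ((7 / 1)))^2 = 841 / 423801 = 0.00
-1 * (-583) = 583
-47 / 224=-0.21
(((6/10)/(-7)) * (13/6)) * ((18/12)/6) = -13/280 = -0.05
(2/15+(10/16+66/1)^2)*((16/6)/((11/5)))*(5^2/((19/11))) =106536575/1368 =77877.61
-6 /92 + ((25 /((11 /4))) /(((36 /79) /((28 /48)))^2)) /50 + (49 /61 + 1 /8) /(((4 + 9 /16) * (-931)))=22755153276521 /97872435416448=0.23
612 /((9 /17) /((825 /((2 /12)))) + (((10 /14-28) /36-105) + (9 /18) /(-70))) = -360498600 /62300857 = -5.79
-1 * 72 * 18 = -1296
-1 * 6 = -6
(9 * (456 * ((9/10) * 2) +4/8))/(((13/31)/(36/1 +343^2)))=2074358357.65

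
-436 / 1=-436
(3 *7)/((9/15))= 35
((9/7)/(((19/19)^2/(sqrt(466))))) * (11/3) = 33 * sqrt(466)/7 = 101.77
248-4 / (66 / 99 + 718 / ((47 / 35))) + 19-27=4528899 / 18871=239.99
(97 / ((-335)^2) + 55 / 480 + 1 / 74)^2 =2642671321072561 / 158900455578240000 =0.02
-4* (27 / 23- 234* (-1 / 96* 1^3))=-1329 / 92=-14.45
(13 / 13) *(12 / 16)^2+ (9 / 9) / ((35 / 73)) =1483 / 560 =2.65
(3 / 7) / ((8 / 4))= 3 / 14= 0.21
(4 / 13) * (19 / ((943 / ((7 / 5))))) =532 / 61295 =0.01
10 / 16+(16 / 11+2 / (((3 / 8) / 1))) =1957 / 264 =7.41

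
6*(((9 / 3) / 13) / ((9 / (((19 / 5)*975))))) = 570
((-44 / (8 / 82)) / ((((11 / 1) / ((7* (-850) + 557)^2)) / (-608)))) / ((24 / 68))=6162645729712 / 3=2054215243237.33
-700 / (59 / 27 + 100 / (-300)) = -378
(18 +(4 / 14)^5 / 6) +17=35.00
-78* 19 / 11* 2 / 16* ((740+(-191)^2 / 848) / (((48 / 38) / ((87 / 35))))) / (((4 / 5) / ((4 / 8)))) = -271105632291 / 16715776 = -16218.55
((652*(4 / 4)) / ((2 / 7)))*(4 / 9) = 9128 / 9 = 1014.22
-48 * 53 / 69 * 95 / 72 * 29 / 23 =-292030 / 4761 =-61.34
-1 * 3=-3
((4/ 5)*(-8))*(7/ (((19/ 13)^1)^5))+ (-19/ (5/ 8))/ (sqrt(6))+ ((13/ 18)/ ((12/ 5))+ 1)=-76*sqrt(6)/ 15 - 14485721417/ 2674186920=-17.83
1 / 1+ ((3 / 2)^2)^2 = 97 / 16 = 6.06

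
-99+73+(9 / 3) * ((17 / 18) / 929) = -144907 / 5574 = -26.00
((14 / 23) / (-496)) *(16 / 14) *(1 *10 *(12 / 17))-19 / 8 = -231259 / 96968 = -2.38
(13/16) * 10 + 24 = 257/8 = 32.12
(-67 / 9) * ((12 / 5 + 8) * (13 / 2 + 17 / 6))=-97552 / 135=-722.61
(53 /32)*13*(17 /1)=11713 /32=366.03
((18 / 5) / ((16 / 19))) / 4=171 / 160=1.07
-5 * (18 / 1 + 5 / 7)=-655 / 7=-93.57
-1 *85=-85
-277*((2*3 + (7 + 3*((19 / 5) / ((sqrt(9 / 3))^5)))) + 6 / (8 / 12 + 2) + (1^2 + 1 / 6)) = -54569 / 12 - 5263*sqrt(3) / 45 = -4749.99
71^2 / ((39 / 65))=25205 / 3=8401.67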